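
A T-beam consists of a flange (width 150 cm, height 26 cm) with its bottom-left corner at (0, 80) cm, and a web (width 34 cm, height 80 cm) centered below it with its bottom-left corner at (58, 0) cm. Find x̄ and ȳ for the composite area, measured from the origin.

web: A = 34 × 80 = 2720.00, centroid at (75.00, 40.00).
flange: A = 150 × 26 = 3900.00, centroid at (75.00, 93.00).
ΣA = 6620.00 cm², ΣAx̄ = 496500.00 cm³, ΣAȳ = 471500.00 cm³.
x̄ = 496500.00/6620.00 = 75.00 cm; ȳ = 471500.00/6620.00 = 71.22 cm.

x̄ = 75.00 cm, ȳ = 71.22 cm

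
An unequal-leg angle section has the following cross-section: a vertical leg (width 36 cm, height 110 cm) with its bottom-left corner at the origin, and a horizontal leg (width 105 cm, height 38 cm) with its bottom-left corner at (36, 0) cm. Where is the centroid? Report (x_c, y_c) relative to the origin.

Part | A | x̄ᵢ | ȳᵢ | A·x̄ᵢ | A·ȳᵢ
vertical leg | 3960.00 | 18.00 | 55.00 | 71280.00 | 217800.00
horizontal leg | 3990.00 | 88.50 | 19.00 | 353115.00 | 75810.00
Σ | 7950.00 |  |  | 424395.00 | 293610.00
x_c = 424395.00 / 7950.00 = 53.38 cm
y_c = 293610.00 / 7950.00 = 36.93 cm

x_c = 53.38 cm, y_c = 36.93 cm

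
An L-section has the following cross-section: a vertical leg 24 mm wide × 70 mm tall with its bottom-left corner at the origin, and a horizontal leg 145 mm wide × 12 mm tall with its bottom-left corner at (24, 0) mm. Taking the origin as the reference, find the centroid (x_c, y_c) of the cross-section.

vertical leg: A = 24 × 70 = 1680.00, centroid at (12.00, 35.00).
horizontal leg: A = 145 × 12 = 1740.00, centroid at (96.50, 6.00).
ΣA = 3420.00 mm²
ΣAx_c = (1680.00)(12.00) + (1740.00)(96.50) = 188070.00 mm³
ΣAy_c = (1680.00)(35.00) + (1740.00)(6.00) = 69240.00 mm³
x_c = 188070.00 / 3420.00 = 54.99 mm
y_c = 69240.00 / 3420.00 = 20.25 mm

x_c = 54.99 mm, y_c = 20.25 mm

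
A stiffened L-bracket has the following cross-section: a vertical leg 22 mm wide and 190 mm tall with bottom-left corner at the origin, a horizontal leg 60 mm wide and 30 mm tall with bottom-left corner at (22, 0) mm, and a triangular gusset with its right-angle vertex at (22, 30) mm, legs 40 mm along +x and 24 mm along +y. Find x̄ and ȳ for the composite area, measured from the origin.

Part | A | x̄ᵢ | ȳᵢ | A·x̄ᵢ | A·ȳᵢ
vertical leg | 4180.00 | 11.00 | 95.00 | 45980.00 | 397100.00
horizontal leg | 1800.00 | 52.00 | 15.00 | 93600.00 | 27000.00
gusset | 480.00 | 35.33 | 38.00 | 16960.00 | 18240.00
Σ | 6460.00 |  |  | 156540.00 | 442340.00
x̄ = 156540.00 / 6460.00 = 24.23 mm
ȳ = 442340.00 / 6460.00 = 68.47 mm

x̄ = 24.23 mm, ȳ = 68.47 mm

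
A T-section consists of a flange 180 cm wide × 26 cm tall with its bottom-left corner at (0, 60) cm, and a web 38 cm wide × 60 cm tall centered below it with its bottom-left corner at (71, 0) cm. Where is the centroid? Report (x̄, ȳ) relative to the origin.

web: A = 38 × 60 = 2280.00, centroid at (90.00, 30.00).
flange: A = 180 × 26 = 4680.00, centroid at (90.00, 73.00).
ΣA = 6960.00 cm², ΣAx̄ = 626400.00 cm³, ΣAȳ = 410040.00 cm³.
x̄ = 626400.00/6960.00 = 90.00 cm; ȳ = 410040.00/6960.00 = 58.91 cm.

x̄ = 90.00 cm, ȳ = 58.91 cm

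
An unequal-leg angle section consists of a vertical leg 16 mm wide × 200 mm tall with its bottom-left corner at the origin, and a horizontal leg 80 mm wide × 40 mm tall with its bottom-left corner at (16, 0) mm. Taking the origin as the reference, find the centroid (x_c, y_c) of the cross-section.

Part | A | x̄ᵢ | ȳᵢ | A·x̄ᵢ | A·ȳᵢ
vertical leg | 3200.00 | 8.00 | 100.00 | 25600.00 | 320000.00
horizontal leg | 3200.00 | 56.00 | 20.00 | 179200.00 | 64000.00
Σ | 6400.00 |  |  | 204800.00 | 384000.00
x_c = 204800.00 / 6400.00 = 32.00 mm
y_c = 384000.00 / 6400.00 = 60.00 mm

x_c = 32.00 mm, y_c = 60.00 mm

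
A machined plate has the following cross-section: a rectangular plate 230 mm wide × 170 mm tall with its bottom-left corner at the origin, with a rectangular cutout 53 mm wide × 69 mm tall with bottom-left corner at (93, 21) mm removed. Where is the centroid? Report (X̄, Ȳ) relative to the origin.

X̄ = 114.54 mm, Ȳ = 88.04 mm

plate: A = 230 × 170 = 39100.00, centroid at (115.00, 85.00).
hole: A = −(53 × 69) = -3657.00, centroid at (119.50, 55.50).
ΣA = 35443.00 mm², ΣAX̄ = 4059488.50 mm³, ΣAȲ = 3120536.50 mm³.
X̄ = 4059488.50/35443.00 = 114.54 mm; Ȳ = 3120536.50/35443.00 = 88.04 mm.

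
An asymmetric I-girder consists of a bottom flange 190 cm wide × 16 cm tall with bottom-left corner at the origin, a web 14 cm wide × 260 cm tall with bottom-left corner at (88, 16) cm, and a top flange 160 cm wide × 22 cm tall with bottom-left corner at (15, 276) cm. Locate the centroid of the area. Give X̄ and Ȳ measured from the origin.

X̄ = 95.00 cm, Ȳ = 153.53 cm

bottom flange: A = 190 × 16 = 3040.00, centroid at (95.00, 8.00).
web: A = 14 × 260 = 3640.00, centroid at (95.00, 146.00).
top flange: A = 160 × 22 = 3520.00, centroid at (95.00, 287.00).
ΣA = 10200.00 cm², ΣAX̄ = 969000.00 cm³, ΣAȲ = 1566000.00 cm³.
X̄ = 969000.00/10200.00 = 95.00 cm; Ȳ = 1566000.00/10200.00 = 153.53 cm.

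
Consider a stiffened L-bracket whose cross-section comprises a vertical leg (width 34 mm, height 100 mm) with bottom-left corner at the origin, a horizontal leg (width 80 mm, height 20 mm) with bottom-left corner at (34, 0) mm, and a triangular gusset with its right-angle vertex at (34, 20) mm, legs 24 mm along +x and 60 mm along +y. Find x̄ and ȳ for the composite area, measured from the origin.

x̄ = 36.09 mm, ȳ = 37.55 mm

Part | A | x̄ᵢ | ȳᵢ | A·x̄ᵢ | A·ȳᵢ
vertical leg | 3400.00 | 17.00 | 50.00 | 57800.00 | 170000.00
horizontal leg | 1600.00 | 74.00 | 10.00 | 118400.00 | 16000.00
gusset | 720.00 | 42.00 | 40.00 | 30240.00 | 28800.00
Σ | 5720.00 |  |  | 206440.00 | 214800.00
x̄ = 206440.00 / 5720.00 = 36.09 mm
ȳ = 214800.00 / 5720.00 = 37.55 mm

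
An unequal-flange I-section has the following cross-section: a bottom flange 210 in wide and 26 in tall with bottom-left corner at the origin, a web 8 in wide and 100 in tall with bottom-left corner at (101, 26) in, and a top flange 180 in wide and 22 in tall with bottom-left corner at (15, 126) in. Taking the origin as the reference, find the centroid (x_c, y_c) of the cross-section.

x_c = 105.00 in, y_c = 65.98 in

bottom flange: A = 210 × 26 = 5460.00, centroid at (105.00, 13.00).
web: A = 8 × 100 = 800.00, centroid at (105.00, 76.00).
top flange: A = 180 × 22 = 3960.00, centroid at (105.00, 137.00).
ΣA = 10220.00 in², ΣAx_c = 1073100.00 in³, ΣAy_c = 674300.00 in³.
x_c = 1073100.00/10220.00 = 105.00 in; y_c = 674300.00/10220.00 = 65.98 in.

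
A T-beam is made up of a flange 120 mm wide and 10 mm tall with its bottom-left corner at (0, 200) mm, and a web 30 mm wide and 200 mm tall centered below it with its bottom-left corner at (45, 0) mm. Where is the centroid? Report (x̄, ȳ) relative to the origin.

x̄ = 60.00 mm, ȳ = 117.50 mm

Part | A | x̄ᵢ | ȳᵢ | A·x̄ᵢ | A·ȳᵢ
web | 6000.00 | 60.00 | 100.00 | 360000.00 | 600000.00
flange | 1200.00 | 60.00 | 205.00 | 72000.00 | 246000.00
Σ | 7200.00 |  |  | 432000.00 | 846000.00
x̄ = 432000.00 / 7200.00 = 60.00 mm
ȳ = 846000.00 / 7200.00 = 117.50 mm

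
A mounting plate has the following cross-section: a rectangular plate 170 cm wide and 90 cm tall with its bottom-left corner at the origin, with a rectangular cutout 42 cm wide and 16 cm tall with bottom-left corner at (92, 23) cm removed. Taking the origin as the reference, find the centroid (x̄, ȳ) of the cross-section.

x̄ = 83.71 cm, ȳ = 45.64 cm

plate: A = 170 × 90 = 15300.00, centroid at (85.00, 45.00).
hole: A = −(42 × 16) = -672.00, centroid at (113.00, 31.00).
ΣA = 14628.00 cm², ΣAx̄ = 1224564.00 cm³, ΣAȳ = 667668.00 cm³.
x̄ = 1224564.00/14628.00 = 83.71 cm; ȳ = 667668.00/14628.00 = 45.64 cm.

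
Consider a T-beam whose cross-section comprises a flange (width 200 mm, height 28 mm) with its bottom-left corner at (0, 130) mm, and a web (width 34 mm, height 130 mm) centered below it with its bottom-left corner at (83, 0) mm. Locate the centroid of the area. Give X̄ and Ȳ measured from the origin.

X̄ = 100.00 mm, Ȳ = 109.15 mm

web: A = 34 × 130 = 4420.00, centroid at (100.00, 65.00).
flange: A = 200 × 28 = 5600.00, centroid at (100.00, 144.00).
ΣA = 10020.00 mm²
ΣAX̄ = (4420.00)(100.00) + (5600.00)(100.00) = 1002000.00 mm³
ΣAȲ = (4420.00)(65.00) + (5600.00)(144.00) = 1093700.00 mm³
X̄ = 1002000.00 / 10020.00 = 100.00 mm
Ȳ = 1093700.00 / 10020.00 = 109.15 mm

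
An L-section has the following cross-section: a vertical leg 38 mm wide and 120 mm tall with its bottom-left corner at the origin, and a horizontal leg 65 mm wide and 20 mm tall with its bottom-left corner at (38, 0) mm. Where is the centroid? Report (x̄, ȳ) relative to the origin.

vertical leg: A = 38 × 120 = 4560.00, centroid at (19.00, 60.00).
horizontal leg: A = 65 × 20 = 1300.00, centroid at (70.50, 10.00).
ΣA = 5860.00 mm²
ΣAx̄ = (4560.00)(19.00) + (1300.00)(70.50) = 178290.00 mm³
ΣAȳ = (4560.00)(60.00) + (1300.00)(10.00) = 286600.00 mm³
x̄ = 178290.00 / 5860.00 = 30.42 mm
ȳ = 286600.00 / 5860.00 = 48.91 mm

x̄ = 30.42 mm, ȳ = 48.91 mm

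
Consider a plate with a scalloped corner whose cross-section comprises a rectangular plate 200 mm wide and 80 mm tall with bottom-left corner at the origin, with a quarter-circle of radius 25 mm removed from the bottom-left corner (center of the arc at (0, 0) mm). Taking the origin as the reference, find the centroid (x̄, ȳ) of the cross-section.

x̄ = 102.83 mm, ȳ = 40.93 mm

plate: A = 200 × 80 = 16000.00, centroid at (100.00, 40.00).
removed quarter-circle: A = −¼π·25² = -490.87, centroid at (10.61, 10.61).
ΣA = 15509.13 mm²
ΣAx̄ = (16000.00)(100.00) + (-490.87)(10.61) = 1594791.67 mm³
ΣAȳ = (16000.00)(40.00) + (-490.87)(10.61) = 634791.67 mm³
x̄ = 1594791.67 / 15509.13 = 102.83 mm
ȳ = 634791.67 / 15509.13 = 40.93 mm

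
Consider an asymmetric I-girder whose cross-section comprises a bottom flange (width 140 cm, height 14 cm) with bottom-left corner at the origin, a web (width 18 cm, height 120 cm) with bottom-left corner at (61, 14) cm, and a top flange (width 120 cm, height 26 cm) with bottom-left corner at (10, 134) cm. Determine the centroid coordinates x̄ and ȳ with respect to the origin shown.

x̄ = 70.00 cm, ȳ = 87.32 cm

bottom flange: A = 140 × 14 = 1960.00, centroid at (70.00, 7.00).
web: A = 18 × 120 = 2160.00, centroid at (70.00, 74.00).
top flange: A = 120 × 26 = 3120.00, centroid at (70.00, 147.00).
ΣA = 7240.00 cm², ΣAx̄ = 506800.00 cm³, ΣAȳ = 632200.00 cm³.
x̄ = 506800.00/7240.00 = 70.00 cm; ȳ = 632200.00/7240.00 = 87.32 cm.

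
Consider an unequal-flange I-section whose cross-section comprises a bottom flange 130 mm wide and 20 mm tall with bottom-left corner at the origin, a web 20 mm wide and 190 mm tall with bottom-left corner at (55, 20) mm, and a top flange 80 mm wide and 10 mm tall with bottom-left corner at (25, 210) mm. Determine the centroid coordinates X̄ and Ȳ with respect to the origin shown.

bottom flange: A = 130 × 20 = 2600.00, centroid at (65.00, 10.00).
web: A = 20 × 190 = 3800.00, centroid at (65.00, 115.00).
top flange: A = 80 × 10 = 800.00, centroid at (65.00, 215.00).
ΣA = 7200.00 mm², ΣAX̄ = 468000.00 mm³, ΣAȲ = 635000.00 mm³.
X̄ = 468000.00/7200.00 = 65.00 mm; Ȳ = 635000.00/7200.00 = 88.19 mm.

X̄ = 65.00 mm, Ȳ = 88.19 mm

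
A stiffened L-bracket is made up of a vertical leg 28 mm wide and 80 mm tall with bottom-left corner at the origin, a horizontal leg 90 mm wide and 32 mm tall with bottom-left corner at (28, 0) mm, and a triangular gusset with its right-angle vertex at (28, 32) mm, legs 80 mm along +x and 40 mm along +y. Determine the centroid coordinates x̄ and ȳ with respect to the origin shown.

x̄ = 48.97 mm, ȳ = 30.98 mm

vertical leg: A = 28 × 80 = 2240.00, centroid at (14.00, 40.00).
horizontal leg: A = 90 × 32 = 2880.00, centroid at (73.00, 16.00).
gusset: A = ½·80·40 = 1600.00, centroid at (54.67, 45.33).
ΣA = 6720.00 mm²
ΣAx̄ = (2240.00)(14.00) + (2880.00)(73.00) + (1600.00)(54.67) = 329066.67 mm³
ΣAȳ = (2240.00)(40.00) + (2880.00)(16.00) + (1600.00)(45.33) = 208213.33 mm³
x̄ = 329066.67 / 6720.00 = 48.97 mm
ȳ = 208213.33 / 6720.00 = 30.98 mm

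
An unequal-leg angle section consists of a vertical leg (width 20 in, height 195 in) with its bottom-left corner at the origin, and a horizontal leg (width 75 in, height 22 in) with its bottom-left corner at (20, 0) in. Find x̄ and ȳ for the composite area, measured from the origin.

x̄ = 24.12 in, ȳ = 71.78 in

vertical leg: A = 20 × 195 = 3900.00, centroid at (10.00, 97.50).
horizontal leg: A = 75 × 22 = 1650.00, centroid at (57.50, 11.00).
ΣA = 5550.00 in²
ΣAx̄ = (3900.00)(10.00) + (1650.00)(57.50) = 133875.00 in³
ΣAȳ = (3900.00)(97.50) + (1650.00)(11.00) = 398400.00 in³
x̄ = 133875.00 / 5550.00 = 24.12 in
ȳ = 398400.00 / 5550.00 = 71.78 in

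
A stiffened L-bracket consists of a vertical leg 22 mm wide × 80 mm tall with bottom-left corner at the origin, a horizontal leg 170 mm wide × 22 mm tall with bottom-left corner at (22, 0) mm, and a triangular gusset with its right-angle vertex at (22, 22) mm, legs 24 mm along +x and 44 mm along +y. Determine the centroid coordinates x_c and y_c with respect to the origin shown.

vertical leg: A = 22 × 80 = 1760.00, centroid at (11.00, 40.00).
horizontal leg: A = 170 × 22 = 3740.00, centroid at (107.00, 11.00).
gusset: A = ½·24·44 = 528.00, centroid at (30.00, 36.67).
ΣA = 6028.00 mm², ΣAx_c = 435380.00 mm³, ΣAy_c = 130900.00 mm³.
x_c = 435380.00/6028.00 = 72.23 mm; y_c = 130900.00/6028.00 = 21.72 mm.

x_c = 72.23 mm, y_c = 21.72 mm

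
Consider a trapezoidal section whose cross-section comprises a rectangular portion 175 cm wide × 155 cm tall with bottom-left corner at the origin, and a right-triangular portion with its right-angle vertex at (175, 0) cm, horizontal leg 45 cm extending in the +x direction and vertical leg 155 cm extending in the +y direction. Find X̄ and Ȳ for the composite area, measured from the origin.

X̄ = 99.18 cm, Ȳ = 74.56 cm

rectangular portion: A = 175 × 155 = 27125.00, centroid at (87.50, 77.50).
triangular portion: A = ½·45·155 = 3487.50, centroid at (190.00, 51.67).
ΣA = 30612.50 cm²
ΣAX̄ = (27125.00)(87.50) + (3487.50)(190.00) = 3036062.50 cm³
ΣAȲ = (27125.00)(77.50) + (3487.50)(51.67) = 2282375.00 cm³
X̄ = 3036062.50 / 30612.50 = 99.18 cm
Ȳ = 2282375.00 / 30612.50 = 74.56 cm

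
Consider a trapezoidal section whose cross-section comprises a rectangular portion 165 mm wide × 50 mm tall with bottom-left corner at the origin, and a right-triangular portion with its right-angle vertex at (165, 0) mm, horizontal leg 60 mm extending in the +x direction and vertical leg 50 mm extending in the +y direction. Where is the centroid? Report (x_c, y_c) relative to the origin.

x_c = 98.27 mm, y_c = 23.72 mm

Part | A | x̄ᵢ | ȳᵢ | A·x̄ᵢ | A·ȳᵢ
rectangular portion | 8250.00 | 82.50 | 25.00 | 680625.00 | 206250.00
triangular portion | 1500.00 | 185.00 | 16.67 | 277500.00 | 25000.00
Σ | 9750.00 |  |  | 958125.00 | 231250.00
x_c = 958125.00 / 9750.00 = 98.27 mm
y_c = 231250.00 / 9750.00 = 23.72 mm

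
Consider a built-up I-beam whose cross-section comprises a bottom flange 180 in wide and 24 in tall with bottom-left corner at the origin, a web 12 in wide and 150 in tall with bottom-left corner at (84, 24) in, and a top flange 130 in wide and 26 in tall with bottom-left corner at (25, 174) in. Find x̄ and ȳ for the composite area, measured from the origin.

x̄ = 90.00 in, ȳ = 90.75 in

bottom flange: A = 180 × 24 = 4320.00, centroid at (90.00, 12.00).
web: A = 12 × 150 = 1800.00, centroid at (90.00, 99.00).
top flange: A = 130 × 26 = 3380.00, centroid at (90.00, 187.00).
ΣA = 9500.00 in²
ΣAx̄ = (4320.00)(90.00) + (1800.00)(90.00) + (3380.00)(90.00) = 855000.00 in³
ΣAȳ = (4320.00)(12.00) + (1800.00)(99.00) + (3380.00)(187.00) = 862100.00 in³
x̄ = 855000.00 / 9500.00 = 90.00 in
ȳ = 862100.00 / 9500.00 = 90.75 in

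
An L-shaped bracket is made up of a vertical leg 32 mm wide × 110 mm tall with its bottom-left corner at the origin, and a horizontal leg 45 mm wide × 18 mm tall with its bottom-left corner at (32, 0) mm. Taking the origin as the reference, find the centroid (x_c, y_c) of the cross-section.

Part | A | x̄ᵢ | ȳᵢ | A·x̄ᵢ | A·ȳᵢ
vertical leg | 3520.00 | 16.00 | 55.00 | 56320.00 | 193600.00
horizontal leg | 810.00 | 54.50 | 9.00 | 44145.00 | 7290.00
Σ | 4330.00 |  |  | 100465.00 | 200890.00
x_c = 100465.00 / 4330.00 = 23.20 mm
y_c = 200890.00 / 4330.00 = 46.39 mm

x_c = 23.20 mm, y_c = 46.39 mm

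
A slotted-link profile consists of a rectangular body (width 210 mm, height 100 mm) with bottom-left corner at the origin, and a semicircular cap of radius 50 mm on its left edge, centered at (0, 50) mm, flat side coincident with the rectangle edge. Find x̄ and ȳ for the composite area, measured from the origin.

x̄ = 85.12 mm, ȳ = 50.00 mm

Part | A | x̄ᵢ | ȳᵢ | A·x̄ᵢ | A·ȳᵢ
rectangular body | 21000.00 | 105.00 | 50.00 | 2205000.00 | 1050000.00
semicircular end | 3926.99 | -21.22 | 50.00 | -83333.33 | 196349.54
Σ | 24926.99 |  |  | 2121666.67 | 1246349.54
x̄ = 2121666.67 / 24926.99 = 85.12 mm
ȳ = 1246349.54 / 24926.99 = 50.00 mm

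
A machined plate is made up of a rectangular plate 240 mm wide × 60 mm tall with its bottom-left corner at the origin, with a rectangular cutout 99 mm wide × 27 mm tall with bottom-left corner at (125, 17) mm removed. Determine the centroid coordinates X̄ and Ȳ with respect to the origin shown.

Part | A | x̄ᵢ | ȳᵢ | A·x̄ᵢ | A·ȳᵢ
plate | 14400.00 | 120.00 | 30.00 | 1728000.00 | 432000.00
hole | -2673.00 | 174.50 | 30.50 | -466438.50 | -81526.50
Σ | 11727.00 |  |  | 1261561.50 | 350473.50
X̄ = 1261561.50 / 11727.00 = 107.58 mm
Ȳ = 350473.50 / 11727.00 = 29.89 mm

X̄ = 107.58 mm, Ȳ = 29.89 mm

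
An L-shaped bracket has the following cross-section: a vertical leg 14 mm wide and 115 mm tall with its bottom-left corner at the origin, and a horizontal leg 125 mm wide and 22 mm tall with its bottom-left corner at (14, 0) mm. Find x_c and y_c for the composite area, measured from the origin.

x_c = 50.84 mm, y_c = 28.17 mm

vertical leg: A = 14 × 115 = 1610.00, centroid at (7.00, 57.50).
horizontal leg: A = 125 × 22 = 2750.00, centroid at (76.50, 11.00).
ΣA = 4360.00 mm², ΣAx_c = 221645.00 mm³, ΣAy_c = 122825.00 mm³.
x_c = 221645.00/4360.00 = 50.84 mm; y_c = 122825.00/4360.00 = 28.17 mm.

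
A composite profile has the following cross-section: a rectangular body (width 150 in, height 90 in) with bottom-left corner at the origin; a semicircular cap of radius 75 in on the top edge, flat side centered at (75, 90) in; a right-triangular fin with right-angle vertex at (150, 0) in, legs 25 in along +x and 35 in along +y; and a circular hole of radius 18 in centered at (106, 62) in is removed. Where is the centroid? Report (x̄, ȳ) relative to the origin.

x̄ = 75.23 in, ȳ = 74.74 in

rectangular body: A = 150 × 90 = 13500.00, centroid at (75.00, 45.00).
semicircular top: A = ½π·75² = 8835.73, centroid at (75.00, 121.83).
triangular fin: A = ½·25·35 = 437.50, centroid at (158.33, 11.67).
hole: A = −π·18² = -1017.88, centroid at (106.00, 62.00).
ΣA = 21755.35 in², ΣAx̄ = 1636555.68 in³, ΣAȳ = 1625961.49 in³.
x̄ = 1636555.68/21755.35 = 75.23 in; ȳ = 1625961.49/21755.35 = 74.74 in.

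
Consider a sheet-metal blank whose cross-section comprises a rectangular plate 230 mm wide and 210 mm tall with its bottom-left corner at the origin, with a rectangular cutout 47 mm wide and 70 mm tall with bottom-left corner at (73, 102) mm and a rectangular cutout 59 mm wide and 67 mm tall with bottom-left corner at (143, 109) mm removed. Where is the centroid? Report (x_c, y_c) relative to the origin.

x_c = 110.95 mm, y_c = 98.83 mm

Part | A | x̄ᵢ | ȳᵢ | A·x̄ᵢ | A·ȳᵢ
plate | 48300.00 | 115.00 | 105.00 | 5554500.00 | 5071500.00
hole 1 | -3290.00 | 96.50 | 137.00 | -317485.00 | -450730.00
hole 2 | -3953.00 | 172.50 | 142.50 | -681892.50 | -563302.50
Σ | 41057.00 |  |  | 4555122.50 | 4057467.50
x_c = 4555122.50 / 41057.00 = 110.95 mm
y_c = 4057467.50 / 41057.00 = 98.83 mm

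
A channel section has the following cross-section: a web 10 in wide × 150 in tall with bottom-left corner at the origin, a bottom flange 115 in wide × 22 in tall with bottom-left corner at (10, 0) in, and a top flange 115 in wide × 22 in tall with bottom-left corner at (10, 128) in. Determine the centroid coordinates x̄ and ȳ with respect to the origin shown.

web: A = 10 × 150 = 1500.00, centroid at (5.00, 75.00).
bottom flange: A = 115 × 22 = 2530.00, centroid at (67.50, 11.00).
top flange: A = 115 × 22 = 2530.00, centroid at (67.50, 139.00).
ΣA = 6560.00 in²
ΣAx̄ = (1500.00)(5.00) + (2530.00)(67.50) + (2530.00)(67.50) = 349050.00 in³
ΣAȳ = (1500.00)(75.00) + (2530.00)(11.00) + (2530.00)(139.00) = 492000.00 in³
x̄ = 349050.00 / 6560.00 = 53.21 in
ȳ = 492000.00 / 6560.00 = 75.00 in

x̄ = 53.21 in, ȳ = 75.00 in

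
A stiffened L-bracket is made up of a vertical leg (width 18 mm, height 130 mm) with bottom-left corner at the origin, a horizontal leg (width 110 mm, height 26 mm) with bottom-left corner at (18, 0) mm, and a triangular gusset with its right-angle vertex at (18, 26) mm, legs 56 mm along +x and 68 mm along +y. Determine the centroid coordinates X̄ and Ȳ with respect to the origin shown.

X̄ = 42.18 mm, Ȳ = 39.69 mm

vertical leg: A = 18 × 130 = 2340.00, centroid at (9.00, 65.00).
horizontal leg: A = 110 × 26 = 2860.00, centroid at (73.00, 13.00).
gusset: A = ½·56·68 = 1904.00, centroid at (36.67, 48.67).
ΣA = 7104.00 mm²
ΣAX̄ = (2340.00)(9.00) + (2860.00)(73.00) + (1904.00)(36.67) = 299653.33 mm³
ΣAȲ = (2340.00)(65.00) + (2860.00)(13.00) + (1904.00)(48.67) = 281941.33 mm³
X̄ = 299653.33 / 7104.00 = 42.18 mm
Ȳ = 281941.33 / 7104.00 = 39.69 mm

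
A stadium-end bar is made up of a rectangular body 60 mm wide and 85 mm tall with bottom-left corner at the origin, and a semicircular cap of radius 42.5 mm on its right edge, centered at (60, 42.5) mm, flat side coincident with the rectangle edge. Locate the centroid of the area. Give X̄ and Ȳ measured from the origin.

rectangular body: A = 60 × 85 = 5100.00, centroid at (30.00, 42.50).
semicircular end: A = ½π·42.5² = 2837.25, centroid at (78.04, 42.50).
ΣA = 7937.25 mm², ΣAX̄ = 374412.14 mm³, ΣAȲ = 337333.16 mm³.
X̄ = 374412.14/7937.25 = 47.17 mm; Ȳ = 337333.16/7937.25 = 42.50 mm.

X̄ = 47.17 mm, Ȳ = 42.50 mm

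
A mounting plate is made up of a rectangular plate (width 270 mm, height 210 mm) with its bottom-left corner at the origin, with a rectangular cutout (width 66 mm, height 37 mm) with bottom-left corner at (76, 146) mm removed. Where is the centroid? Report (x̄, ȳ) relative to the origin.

x̄ = 136.17 mm, ȳ = 102.32 mm

plate: A = 270 × 210 = 56700.00, centroid at (135.00, 105.00).
hole: A = −(66 × 37) = -2442.00, centroid at (109.00, 164.50).
ΣA = 54258.00 mm², ΣAx̄ = 7388322.00 mm³, ΣAȳ = 5551791.00 mm³.
x̄ = 7388322.00/54258.00 = 136.17 mm; ȳ = 5551791.00/54258.00 = 102.32 mm.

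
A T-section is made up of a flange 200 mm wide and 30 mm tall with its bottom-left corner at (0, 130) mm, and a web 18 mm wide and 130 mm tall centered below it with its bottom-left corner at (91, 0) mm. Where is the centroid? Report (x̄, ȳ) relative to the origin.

web: A = 18 × 130 = 2340.00, centroid at (100.00, 65.00).
flange: A = 200 × 30 = 6000.00, centroid at (100.00, 145.00).
ΣA = 8340.00 mm²
ΣAx̄ = (2340.00)(100.00) + (6000.00)(100.00) = 834000.00 mm³
ΣAȳ = (2340.00)(65.00) + (6000.00)(145.00) = 1022100.00 mm³
x̄ = 834000.00 / 8340.00 = 100.00 mm
ȳ = 1022100.00 / 8340.00 = 122.55 mm

x̄ = 100.00 mm, ȳ = 122.55 mm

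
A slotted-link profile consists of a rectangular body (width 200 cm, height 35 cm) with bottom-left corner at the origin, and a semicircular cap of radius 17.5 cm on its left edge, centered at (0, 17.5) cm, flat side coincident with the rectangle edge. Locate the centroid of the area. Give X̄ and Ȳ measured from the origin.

Part | A | x̄ᵢ | ȳᵢ | A·x̄ᵢ | A·ȳᵢ
rectangular body | 7000.00 | 100.00 | 17.50 | 700000.00 | 122500.00
semicircular end | 481.06 | -7.43 | 17.50 | -3572.92 | 8418.49
Σ | 7481.06 |  |  | 696427.08 | 130918.49
X̄ = 696427.08 / 7481.06 = 93.09 cm
Ȳ = 130918.49 / 7481.06 = 17.50 cm

X̄ = 93.09 cm, Ȳ = 17.50 cm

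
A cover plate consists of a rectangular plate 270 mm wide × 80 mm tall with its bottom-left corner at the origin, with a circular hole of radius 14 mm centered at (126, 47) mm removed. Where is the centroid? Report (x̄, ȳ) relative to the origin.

x̄ = 135.26 mm, ȳ = 39.79 mm

Part | A | x̄ᵢ | ȳᵢ | A·x̄ᵢ | A·ȳᵢ
plate | 21600.00 | 135.00 | 40.00 | 2916000.00 | 864000.00
hole | -615.75 | 126.00 | 47.00 | -77584.77 | -28940.35
Σ | 20984.25 |  |  | 2838415.23 | 835059.65
x̄ = 2838415.23 / 20984.25 = 135.26 mm
ȳ = 835059.65 / 20984.25 = 39.79 mm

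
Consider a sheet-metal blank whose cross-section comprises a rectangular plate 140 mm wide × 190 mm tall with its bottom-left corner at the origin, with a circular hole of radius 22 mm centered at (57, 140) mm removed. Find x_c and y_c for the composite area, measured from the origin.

Part | A | x̄ᵢ | ȳᵢ | A·x̄ᵢ | A·ȳᵢ
plate | 26600.00 | 70.00 | 95.00 | 1862000.00 | 2527000.00
hole | -1520.53 | 57.00 | 140.00 | -86670.26 | -212874.32
Σ | 25079.47 |  |  | 1775329.74 | 2314125.68
x_c = 1775329.74 / 25079.47 = 70.79 mm
y_c = 2314125.68 / 25079.47 = 92.27 mm

x_c = 70.79 mm, y_c = 92.27 mm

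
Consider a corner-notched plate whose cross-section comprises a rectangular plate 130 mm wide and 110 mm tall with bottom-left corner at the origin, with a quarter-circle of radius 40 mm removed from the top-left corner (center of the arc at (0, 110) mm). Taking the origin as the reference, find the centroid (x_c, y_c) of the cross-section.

plate: A = 130 × 110 = 14300.00, centroid at (65.00, 55.00).
removed quarter-circle: A = −¼π·40² = -1256.64, centroid at (16.98, 93.02).
ΣA = 13043.36 mm²
ΣAx_c = (14300.00)(65.00) + (-1256.64)(16.98) = 908166.67 mm³
ΣAy_c = (14300.00)(55.00) + (-1256.64)(93.02) = 669603.26 mm³
x_c = 908166.67 / 13043.36 = 69.63 mm
y_c = 669603.26 / 13043.36 = 51.34 mm

x_c = 69.63 mm, y_c = 51.34 mm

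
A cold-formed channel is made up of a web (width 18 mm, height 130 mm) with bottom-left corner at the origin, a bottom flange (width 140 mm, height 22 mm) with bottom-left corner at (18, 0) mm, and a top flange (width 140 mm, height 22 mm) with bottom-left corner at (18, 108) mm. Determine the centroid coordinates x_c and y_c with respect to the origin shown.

web: A = 18 × 130 = 2340.00, centroid at (9.00, 65.00).
bottom flange: A = 140 × 22 = 3080.00, centroid at (88.00, 11.00).
top flange: A = 140 × 22 = 3080.00, centroid at (88.00, 119.00).
ΣA = 8500.00 mm², ΣAx_c = 563140.00 mm³, ΣAy_c = 552500.00 mm³.
x_c = 563140.00/8500.00 = 66.25 mm; y_c = 552500.00/8500.00 = 65.00 mm.

x_c = 66.25 mm, y_c = 65.00 mm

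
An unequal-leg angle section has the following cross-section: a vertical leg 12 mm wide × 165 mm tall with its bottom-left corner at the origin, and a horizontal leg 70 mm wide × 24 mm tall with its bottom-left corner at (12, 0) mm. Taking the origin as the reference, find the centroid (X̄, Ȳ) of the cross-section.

Part | A | x̄ᵢ | ȳᵢ | A·x̄ᵢ | A·ȳᵢ
vertical leg | 1980.00 | 6.00 | 82.50 | 11880.00 | 163350.00
horizontal leg | 1680.00 | 47.00 | 12.00 | 78960.00 | 20160.00
Σ | 3660.00 |  |  | 90840.00 | 183510.00
X̄ = 90840.00 / 3660.00 = 24.82 mm
Ȳ = 183510.00 / 3660.00 = 50.14 mm

X̄ = 24.82 mm, Ȳ = 50.14 mm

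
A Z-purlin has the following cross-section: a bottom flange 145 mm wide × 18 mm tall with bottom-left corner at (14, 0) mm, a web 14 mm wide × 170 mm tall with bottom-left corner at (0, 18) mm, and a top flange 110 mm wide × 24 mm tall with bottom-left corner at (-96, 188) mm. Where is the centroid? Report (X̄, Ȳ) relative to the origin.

X̄ = 17.59 mm, Ȳ = 104.41 mm

bottom flange: A = 145 × 18 = 2610.00, centroid at (86.50, 9.00).
web: A = 14 × 170 = 2380.00, centroid at (7.00, 103.00).
top flange: A = 110 × 24 = 2640.00, centroid at (-41.00, 200.00).
ΣA = 7630.00 mm²
ΣAX̄ = (2610.00)(86.50) + (2380.00)(7.00) + (2640.00)(-41.00) = 134185.00 mm³
ΣAȲ = (2610.00)(9.00) + (2380.00)(103.00) + (2640.00)(200.00) = 796630.00 mm³
X̄ = 134185.00 / 7630.00 = 17.59 mm
Ȳ = 796630.00 / 7630.00 = 104.41 mm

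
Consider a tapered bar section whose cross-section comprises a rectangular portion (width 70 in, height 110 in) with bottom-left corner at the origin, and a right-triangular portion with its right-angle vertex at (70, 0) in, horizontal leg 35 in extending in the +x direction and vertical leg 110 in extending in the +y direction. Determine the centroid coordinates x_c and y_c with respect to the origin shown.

x_c = 44.33 in, y_c = 51.33 in

rectangular portion: A = 70 × 110 = 7700.00, centroid at (35.00, 55.00).
triangular portion: A = ½·35·110 = 1925.00, centroid at (81.67, 36.67).
ΣA = 9625.00 in²
ΣAx_c = (7700.00)(35.00) + (1925.00)(81.67) = 426708.33 in³
ΣAy_c = (7700.00)(55.00) + (1925.00)(36.67) = 494083.33 in³
x_c = 426708.33 / 9625.00 = 44.33 in
y_c = 494083.33 / 9625.00 = 51.33 in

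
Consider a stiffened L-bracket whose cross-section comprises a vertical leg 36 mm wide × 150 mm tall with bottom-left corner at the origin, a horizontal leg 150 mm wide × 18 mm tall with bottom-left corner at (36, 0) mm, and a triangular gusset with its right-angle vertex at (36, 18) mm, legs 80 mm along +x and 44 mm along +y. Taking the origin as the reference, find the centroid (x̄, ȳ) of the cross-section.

vertical leg: A = 36 × 150 = 5400.00, centroid at (18.00, 75.00).
horizontal leg: A = 150 × 18 = 2700.00, centroid at (111.00, 9.00).
gusset: A = ½·80·44 = 1760.00, centroid at (62.67, 32.67).
ΣA = 9860.00 mm²
ΣAx̄ = (5400.00)(18.00) + (2700.00)(111.00) + (1760.00)(62.67) = 507193.33 mm³
ΣAȳ = (5400.00)(75.00) + (2700.00)(9.00) + (1760.00)(32.67) = 486793.33 mm³
x̄ = 507193.33 / 9860.00 = 51.44 mm
ȳ = 486793.33 / 9860.00 = 49.37 mm

x̄ = 51.44 mm, ȳ = 49.37 mm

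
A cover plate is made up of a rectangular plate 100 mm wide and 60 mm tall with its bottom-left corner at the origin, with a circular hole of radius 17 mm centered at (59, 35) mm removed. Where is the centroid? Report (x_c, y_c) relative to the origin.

plate: A = 100 × 60 = 6000.00, centroid at (50.00, 30.00).
hole: A = −π·17² = -907.92, centroid at (59.00, 35.00).
ΣA = 5092.08 mm²
ΣAx_c = (6000.00)(50.00) + (-907.92)(59.00) = 246432.70 mm³
ΣAy_c = (6000.00)(30.00) + (-907.92)(35.00) = 148222.79 mm³
x_c = 246432.70 / 5092.08 = 48.40 mm
y_c = 148222.79 / 5092.08 = 29.11 mm

x_c = 48.40 mm, y_c = 29.11 mm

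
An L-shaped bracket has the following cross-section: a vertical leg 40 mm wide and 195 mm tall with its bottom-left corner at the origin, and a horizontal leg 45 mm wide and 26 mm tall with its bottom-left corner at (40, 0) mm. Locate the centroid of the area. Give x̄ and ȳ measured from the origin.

x̄ = 25.54 mm, ȳ = 86.48 mm

vertical leg: A = 40 × 195 = 7800.00, centroid at (20.00, 97.50).
horizontal leg: A = 45 × 26 = 1170.00, centroid at (62.50, 13.00).
ΣA = 8970.00 mm²
ΣAx̄ = (7800.00)(20.00) + (1170.00)(62.50) = 229125.00 mm³
ΣAȳ = (7800.00)(97.50) + (1170.00)(13.00) = 775710.00 mm³
x̄ = 229125.00 / 8970.00 = 25.54 mm
ȳ = 775710.00 / 8970.00 = 86.48 mm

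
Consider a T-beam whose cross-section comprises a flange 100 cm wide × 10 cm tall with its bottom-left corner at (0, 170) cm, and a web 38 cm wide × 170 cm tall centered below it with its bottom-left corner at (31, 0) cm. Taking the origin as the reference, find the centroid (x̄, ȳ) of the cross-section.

Part | A | x̄ᵢ | ȳᵢ | A·x̄ᵢ | A·ȳᵢ
web | 6460.00 | 50.00 | 85.00 | 323000.00 | 549100.00
flange | 1000.00 | 50.00 | 175.00 | 50000.00 | 175000.00
Σ | 7460.00 |  |  | 373000.00 | 724100.00
x̄ = 373000.00 / 7460.00 = 50.00 cm
ȳ = 724100.00 / 7460.00 = 97.06 cm

x̄ = 50.00 cm, ȳ = 97.06 cm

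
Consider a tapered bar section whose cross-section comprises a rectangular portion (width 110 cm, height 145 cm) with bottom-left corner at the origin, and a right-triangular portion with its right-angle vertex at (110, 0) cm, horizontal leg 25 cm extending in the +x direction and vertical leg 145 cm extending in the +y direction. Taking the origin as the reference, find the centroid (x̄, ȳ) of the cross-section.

x̄ = 61.46 cm, ȳ = 70.03 cm

Part | A | x̄ᵢ | ȳᵢ | A·x̄ᵢ | A·ȳᵢ
rectangular portion | 15950.00 | 55.00 | 72.50 | 877250.00 | 1156375.00
triangular portion | 1812.50 | 118.33 | 48.33 | 214479.17 | 87604.17
Σ | 17762.50 |  |  | 1091729.17 | 1243979.17
x̄ = 1091729.17 / 17762.50 = 61.46 cm
ȳ = 1243979.17 / 17762.50 = 70.03 cm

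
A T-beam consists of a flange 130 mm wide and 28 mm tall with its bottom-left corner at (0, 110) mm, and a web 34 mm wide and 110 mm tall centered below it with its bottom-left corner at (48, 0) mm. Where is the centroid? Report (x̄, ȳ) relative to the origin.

Part | A | x̄ᵢ | ȳᵢ | A·x̄ᵢ | A·ȳᵢ
web | 3740.00 | 65.00 | 55.00 | 243100.00 | 205700.00
flange | 3640.00 | 65.00 | 124.00 | 236600.00 | 451360.00
Σ | 7380.00 |  |  | 479700.00 | 657060.00
x̄ = 479700.00 / 7380.00 = 65.00 mm
ȳ = 657060.00 / 7380.00 = 89.03 mm

x̄ = 65.00 mm, ȳ = 89.03 mm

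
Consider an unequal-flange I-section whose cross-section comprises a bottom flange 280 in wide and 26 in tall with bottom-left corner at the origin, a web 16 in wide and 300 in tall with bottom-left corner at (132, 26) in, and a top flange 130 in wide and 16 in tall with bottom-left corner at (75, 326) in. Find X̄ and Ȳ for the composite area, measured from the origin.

X̄ = 140.00 in, Ȳ = 115.41 in

bottom flange: A = 280 × 26 = 7280.00, centroid at (140.00, 13.00).
web: A = 16 × 300 = 4800.00, centroid at (140.00, 176.00).
top flange: A = 130 × 16 = 2080.00, centroid at (140.00, 334.00).
ΣA = 14160.00 in²
ΣAX̄ = (7280.00)(140.00) + (4800.00)(140.00) + (2080.00)(140.00) = 1982400.00 in³
ΣAȲ = (7280.00)(13.00) + (4800.00)(176.00) + (2080.00)(334.00) = 1634160.00 in³
X̄ = 1982400.00 / 14160.00 = 140.00 in
Ȳ = 1634160.00 / 14160.00 = 115.41 in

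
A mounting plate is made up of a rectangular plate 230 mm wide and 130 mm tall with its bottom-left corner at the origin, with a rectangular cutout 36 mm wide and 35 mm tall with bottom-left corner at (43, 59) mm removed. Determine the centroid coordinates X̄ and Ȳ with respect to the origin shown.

X̄ = 117.38 mm, Ȳ = 64.49 mm

plate: A = 230 × 130 = 29900.00, centroid at (115.00, 65.00).
hole: A = −(36 × 35) = -1260.00, centroid at (61.00, 76.50).
ΣA = 28640.00 mm², ΣAX̄ = 3361640.00 mm³, ΣAȲ = 1847110.00 mm³.
X̄ = 3361640.00/28640.00 = 117.38 mm; Ȳ = 1847110.00/28640.00 = 64.49 mm.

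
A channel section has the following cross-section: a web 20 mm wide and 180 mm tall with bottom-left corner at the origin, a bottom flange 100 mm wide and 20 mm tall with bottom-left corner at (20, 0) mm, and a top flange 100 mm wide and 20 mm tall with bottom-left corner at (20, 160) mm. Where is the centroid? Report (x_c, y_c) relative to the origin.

web: A = 20 × 180 = 3600.00, centroid at (10.00, 90.00).
bottom flange: A = 100 × 20 = 2000.00, centroid at (70.00, 10.00).
top flange: A = 100 × 20 = 2000.00, centroid at (70.00, 170.00).
ΣA = 7600.00 mm²
ΣAx_c = (3600.00)(10.00) + (2000.00)(70.00) + (2000.00)(70.00) = 316000.00 mm³
ΣAy_c = (3600.00)(90.00) + (2000.00)(10.00) + (2000.00)(170.00) = 684000.00 mm³
x_c = 316000.00 / 7600.00 = 41.58 mm
y_c = 684000.00 / 7600.00 = 90.00 mm

x_c = 41.58 mm, y_c = 90.00 mm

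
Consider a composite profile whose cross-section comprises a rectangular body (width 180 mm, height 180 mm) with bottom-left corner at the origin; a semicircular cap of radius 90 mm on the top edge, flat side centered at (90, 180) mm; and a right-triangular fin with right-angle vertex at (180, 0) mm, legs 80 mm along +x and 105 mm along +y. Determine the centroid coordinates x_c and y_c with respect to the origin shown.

rectangular body: A = 180 × 180 = 32400.00, centroid at (90.00, 90.00).
semicircular top: A = ½π·90² = 12723.45, centroid at (90.00, 218.20).
triangular fin: A = ½·80·105 = 4200.00, centroid at (206.67, 35.00).
ΣA = 49323.45 mm²
ΣAx_c = (32400.00)(90.00) + (12723.45)(90.00) + (4200.00)(206.67) = 4929110.52 mm³
ΣAy_c = (32400.00)(90.00) + (12723.45)(218.20) + (4200.00)(35.00) = 5839221.04 mm³
x_c = 4929110.52 / 49323.45 = 99.93 mm
y_c = 5839221.04 / 49323.45 = 118.39 mm

x_c = 99.93 mm, y_c = 118.39 mm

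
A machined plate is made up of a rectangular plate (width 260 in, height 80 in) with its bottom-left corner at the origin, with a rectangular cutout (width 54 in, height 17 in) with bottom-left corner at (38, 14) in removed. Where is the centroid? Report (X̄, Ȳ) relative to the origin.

X̄ = 133.00 in, Ȳ = 40.81 in

plate: A = 260 × 80 = 20800.00, centroid at (130.00, 40.00).
hole: A = −(54 × 17) = -918.00, centroid at (65.00, 22.50).
ΣA = 19882.00 in², ΣAX̄ = 2644330.00 in³, ΣAȲ = 811345.00 in³.
X̄ = 2644330.00/19882.00 = 133.00 in; Ȳ = 811345.00/19882.00 = 40.81 in.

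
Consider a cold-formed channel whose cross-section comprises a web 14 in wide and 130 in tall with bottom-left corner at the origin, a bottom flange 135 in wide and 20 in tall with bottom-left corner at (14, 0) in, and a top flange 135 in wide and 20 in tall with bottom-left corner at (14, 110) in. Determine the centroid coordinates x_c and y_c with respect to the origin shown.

Part | A | x̄ᵢ | ȳᵢ | A·x̄ᵢ | A·ȳᵢ
web | 1820.00 | 7.00 | 65.00 | 12740.00 | 118300.00
bottom flange | 2700.00 | 81.50 | 10.00 | 220050.00 | 27000.00
top flange | 2700.00 | 81.50 | 120.00 | 220050.00 | 324000.00
Σ | 7220.00 |  |  | 452840.00 | 469300.00
x_c = 452840.00 / 7220.00 = 62.72 in
y_c = 469300.00 / 7220.00 = 65.00 in

x_c = 62.72 in, y_c = 65.00 in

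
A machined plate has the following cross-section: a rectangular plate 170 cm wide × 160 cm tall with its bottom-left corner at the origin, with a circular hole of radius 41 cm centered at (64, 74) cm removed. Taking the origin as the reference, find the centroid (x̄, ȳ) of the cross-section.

x̄ = 90.06 cm, ȳ = 81.45 cm

plate: A = 170 × 160 = 27200.00, centroid at (85.00, 80.00).
hole: A = −π·41² = -5281.02, centroid at (64.00, 74.00).
ΣA = 21918.98 cm², ΣAx̄ = 1974014.90 cm³, ΣAȳ = 1785204.72 cm³.
x̄ = 1974014.90/21918.98 = 90.06 cm; ȳ = 1785204.72/21918.98 = 81.45 cm.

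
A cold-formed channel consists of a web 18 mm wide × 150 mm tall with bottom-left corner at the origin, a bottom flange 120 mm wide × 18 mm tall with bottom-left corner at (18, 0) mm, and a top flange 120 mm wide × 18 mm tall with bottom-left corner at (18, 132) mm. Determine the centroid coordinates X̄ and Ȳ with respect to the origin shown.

web: A = 18 × 150 = 2700.00, centroid at (9.00, 75.00).
bottom flange: A = 120 × 18 = 2160.00, centroid at (78.00, 9.00).
top flange: A = 120 × 18 = 2160.00, centroid at (78.00, 141.00).
ΣA = 7020.00 mm²
ΣAX̄ = (2700.00)(9.00) + (2160.00)(78.00) + (2160.00)(78.00) = 361260.00 mm³
ΣAȲ = (2700.00)(75.00) + (2160.00)(9.00) + (2160.00)(141.00) = 526500.00 mm³
X̄ = 361260.00 / 7020.00 = 51.46 mm
Ȳ = 526500.00 / 7020.00 = 75.00 mm

X̄ = 51.46 mm, Ȳ = 75.00 mm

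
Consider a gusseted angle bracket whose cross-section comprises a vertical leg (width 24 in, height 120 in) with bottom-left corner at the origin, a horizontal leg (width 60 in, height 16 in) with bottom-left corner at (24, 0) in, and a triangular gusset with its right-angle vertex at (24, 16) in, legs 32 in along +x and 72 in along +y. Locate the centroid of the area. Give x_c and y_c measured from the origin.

x_c = 25.31 in, y_c = 45.38 in

vertical leg: A = 24 × 120 = 2880.00, centroid at (12.00, 60.00).
horizontal leg: A = 60 × 16 = 960.00, centroid at (54.00, 8.00).
gusset: A = ½·32·72 = 1152.00, centroid at (34.67, 40.00).
ΣA = 4992.00 in²
ΣAx_c = (2880.00)(12.00) + (960.00)(54.00) + (1152.00)(34.67) = 126336.00 in³
ΣAy_c = (2880.00)(60.00) + (960.00)(8.00) + (1152.00)(40.00) = 226560.00 in³
x_c = 126336.00 / 4992.00 = 25.31 in
y_c = 226560.00 / 4992.00 = 45.38 in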